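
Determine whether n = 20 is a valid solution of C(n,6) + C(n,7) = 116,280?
C(20,6) + C(20,7) = 38,760 + 77,520 = 116,280, which equals 116,280.

Answer: Yes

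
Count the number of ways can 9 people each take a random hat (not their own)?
Using D(n) = (n-1)[D(n-1) + D(n-2)]:
D(9) = (9-1) × [D(8) + D(7)]
      = 8 × [14833 + 1854]
      = 8 × 16687
      = 133,496

Answer: 133,496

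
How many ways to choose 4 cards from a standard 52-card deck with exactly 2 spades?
57,798
13 spades and 39 non-spades: C(13,2) × C(39,2) = 78 × 741 = 57,798.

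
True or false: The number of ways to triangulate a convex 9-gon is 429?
True

Working:
Triangulations of a convex 9-gon are counted by the Catalan number C_7: C_7 = C(14,7)/(7+1) = 3,432/8 = 429.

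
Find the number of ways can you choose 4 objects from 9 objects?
126

Reasoning: C(9,4) = 9! / (4! × (9-4)!)
         = 9! / (4! × 5!)
         = 126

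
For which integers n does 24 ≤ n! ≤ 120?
4, 5

Reasoning: n! is strictly increasing; 4! = 24 and 5! = 120, so valid n = 4, 5.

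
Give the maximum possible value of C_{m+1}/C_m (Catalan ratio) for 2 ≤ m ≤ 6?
C_{m+1}/C_m = 2(2m+1)/(m+2), which increases with m. Maximum at m = 6: 2·13/8 = 13/4.
Final answer: 13/4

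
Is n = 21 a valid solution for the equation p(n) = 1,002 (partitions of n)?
No

Working:
Pentagonal recurrence p(n) = p(n−1) + p(n−2) − p(n−5) − p(n−7) + …: p(21) = p(20) + p(19) − p(16) − p(14) + p(9) + p(6) = 627 + 490 − 231 − 135 + 30 + 11 = 792, which does not equal 1,002.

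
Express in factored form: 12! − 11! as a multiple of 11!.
11 × 11! = 439,084,800

12! − 11! = 12·11! − 11! = (12 − 1)·11! = 11 × 11! = 439,084,800.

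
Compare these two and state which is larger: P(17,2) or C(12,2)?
P(17,2)
P(17,2)=272, C(12,2)=66.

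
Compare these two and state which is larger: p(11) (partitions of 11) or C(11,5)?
C(11,5)

Solution: Pentagonal recurrence p(n) = p(n−1) + p(n−2) − p(n−5) − p(n−7) + …: p(11) = p(10) + p(9) − p(6) − p(4) = 42 + 30 − 11 − 5 = 56; C(11,5) = 462.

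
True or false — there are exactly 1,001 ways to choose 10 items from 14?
C(14,10) = 1,001.
Final answer: True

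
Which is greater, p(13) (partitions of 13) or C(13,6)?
C(13,6)
Pentagonal recurrence p(n) = p(n−1) + p(n−2) − p(n−5) − p(n−7) + …: p(13) = p(12) + p(11) − p(8) − p(6) + p(1) = 77 + 56 − 22 − 11 + 1 = 101; C(13,6) = 1,716.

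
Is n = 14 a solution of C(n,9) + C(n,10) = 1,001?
No

Reasoning: C(14,9) + C(14,10) = 2,002 + 1,001 = 3,003, which does not equal 1,001.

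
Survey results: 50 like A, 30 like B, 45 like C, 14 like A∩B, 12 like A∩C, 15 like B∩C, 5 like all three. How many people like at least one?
89

Reasoning: |A∪B∪C| = 50+30+45-14-12-15+5 = 89.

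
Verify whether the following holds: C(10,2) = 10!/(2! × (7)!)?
False

Working:
The correct denominator is 2!×8!, giving C(10,2) = 45; the stated RHS is 10!/(2!×7!) = 360 ≠ 45, so the statement does not hold.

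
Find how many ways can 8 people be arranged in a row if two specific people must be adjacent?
Treat pair as unit: (8-1)! arrangements × 2 internal orders = 10,080.
Final answer: 10,080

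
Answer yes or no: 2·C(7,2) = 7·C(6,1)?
Yes
Absorption identity k·C(n,k) = n·C(n-1,k-1). LHS = 2·21 = 42; RHS = 7·6 = 42.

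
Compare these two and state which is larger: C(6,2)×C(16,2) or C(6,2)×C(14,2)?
C(6,2)×C(16,2)

Reasoning: C(6,2)×C(16,2)=1,800, C(6,2)×C(14,2)=1,365.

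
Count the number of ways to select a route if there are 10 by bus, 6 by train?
By the addition principle: 10 + 6 = 16.

Answer: 16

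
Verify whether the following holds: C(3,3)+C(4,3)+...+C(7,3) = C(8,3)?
False

Solution: Hockey stick identity gives Σ = C(8,4) = 70; RHS C(8,3) = 56.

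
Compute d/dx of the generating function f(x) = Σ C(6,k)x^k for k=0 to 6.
Σ k·C(6,k)x^(k-1) for k=1 to 6

Solution: Term-by-term differentiation gives Σ k·C(6,k)x^{k-1} for k=1 to 6.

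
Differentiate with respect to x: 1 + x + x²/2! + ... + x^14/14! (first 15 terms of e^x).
1 + x + x²/2! + ... + x^13/13!

Solution: Differentiating term by term gives the first 14 terms of e^x.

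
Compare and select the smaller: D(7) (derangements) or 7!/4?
7!/4

Working:
D(7) = (7-1)·[D(6) + D(5)] = 6·[265 + 44] = 1,854; 7!/4 = 5,040/4 = 1,260.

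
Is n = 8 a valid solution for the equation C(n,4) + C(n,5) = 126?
C(8,4) + C(8,5) = 70 + 56 = 126, which equals 126.

Answer: Yes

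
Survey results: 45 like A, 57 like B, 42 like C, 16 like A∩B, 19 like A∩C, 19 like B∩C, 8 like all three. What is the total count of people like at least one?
98

|A∪B∪C| = 45+57+42-16-19-19+8 = 98.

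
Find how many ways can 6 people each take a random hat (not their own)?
265

Working:
Using D(n) = (n-1)[D(n-1) + D(n-2)]:
D(6) = (6-1) × [D(5) + D(4)]
      = 5 × [44 + 9]
      = 5 × 53
      = 265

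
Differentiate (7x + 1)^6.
42(7x + 1)^5
Chain rule: 6(7x+1)^{5} × 7 = 42(7x+1)^{5}.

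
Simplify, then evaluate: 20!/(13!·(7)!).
This is C(20,13) = 77,520.

Answer: 77,520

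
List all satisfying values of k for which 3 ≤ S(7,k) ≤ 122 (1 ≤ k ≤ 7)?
S(7,1)=1; S(7,2)=63; S(7,3)=301; S(7,4)=350; S(7,5)=140; S(7,6)=21; S(7,7)=1. So valid k = 2, 6.
Final answer: 2, 6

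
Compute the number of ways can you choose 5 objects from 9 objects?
126
C(9,5) = 9! / (5! × (9-5)!)
         = 9! / (5! × 4!)
         = 126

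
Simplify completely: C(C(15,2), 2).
C(15,2) = 105, then C(105, 2) = 5,460.
Final answer: 5,460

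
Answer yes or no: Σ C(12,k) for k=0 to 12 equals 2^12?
Yes

Reasoning: Binomial theorem: Σ C(12,k) = (1+1)^12 = 2^12 = 4,096; RHS 2^12 = 4,096.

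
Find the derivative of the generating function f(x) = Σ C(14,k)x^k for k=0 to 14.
Σ k·C(14,k)x^(k-1) for k=1 to 14

Reasoning: Term-by-term differentiation gives Σ k·C(14,k)x^{k-1} for k=1 to 14.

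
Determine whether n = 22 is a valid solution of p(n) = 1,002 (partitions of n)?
Yes

Reasoning: Pentagonal recurrence p(n) = p(n−1) + p(n−2) − p(n−5) − p(n−7) + …: p(22) = p(21) + p(20) − p(17) − p(15) + p(10) + p(7) − p(0) = 792 + 627 − 297 − 176 + 42 + 15 − 1 = 1,002, which equals 1,002.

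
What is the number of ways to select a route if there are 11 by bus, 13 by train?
24

Solution: By the addition principle: 11 + 13 = 24.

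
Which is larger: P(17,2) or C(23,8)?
C(23,8)

Explanation: P(17,2)=272, C(23,8)=490,314.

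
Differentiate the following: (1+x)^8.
8(1+x)^7

Solution: Using the power rule: d/dx (1+x)^8 = 8(1+x)^{7}.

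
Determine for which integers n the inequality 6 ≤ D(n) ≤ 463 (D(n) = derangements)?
Using D(n) = (n−1)[D(n−1) + D(n−2)] with D(1)=0, D(2)=1: D(3)=2; D(4)=9; D(5)=44; D(6)=265; D(7)=1,854. So valid n = 4, 5, 6.

Answer: 4, 5, 6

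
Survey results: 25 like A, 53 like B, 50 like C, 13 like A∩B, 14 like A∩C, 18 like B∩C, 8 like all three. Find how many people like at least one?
91
|A∪B∪C| = 25+53+50-13-14-18+8 = 91.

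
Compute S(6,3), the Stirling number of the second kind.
90

Reasoning: Using the Stirling recurrence: S(n,k) = k·S(n-1,k) + S(n-1,k-1)
S(6,3) = 3·S(5,3) + S(5,2)
         = 3·25 + 15
         = 75 + 15
         = 90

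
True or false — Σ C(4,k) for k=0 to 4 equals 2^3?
False
Binomial theorem: Σ C(4,k) = (1+1)^4 = 2^4 = 16; RHS 2^3 = 8.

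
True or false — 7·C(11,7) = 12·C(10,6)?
False

Reasoning: Absorption identity k·C(n,k) = n·C(n-1,k-1). LHS = 7·330 = 2,310; RHS = 12·210 = 2,520.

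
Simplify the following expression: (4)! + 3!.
30

Solution: (4)! + 3! = (4)·3! + 3! = (4+1)·3! = 5·3! = 30.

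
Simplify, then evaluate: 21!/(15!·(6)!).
54,264

Solution: This is C(21,15) = 54,264.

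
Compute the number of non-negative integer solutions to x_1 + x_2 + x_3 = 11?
78

C(11+3-1, 3-1) = 78.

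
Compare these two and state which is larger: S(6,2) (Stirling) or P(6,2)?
S(6,2)

S(6,2) = 2·S(5,2) + S(5,1) = 2·15 + 1 = 31; P(6,2) = 30.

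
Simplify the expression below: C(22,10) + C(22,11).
1,352,078

Reasoning: By Pascal's identity: C(23,11) = 1,352,078.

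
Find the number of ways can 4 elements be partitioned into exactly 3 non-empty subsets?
6

Solution: This equals S(4,3), the Stirling number of the 2nd kind.
Using the Stirling recurrence: S(n,k) = k·S(n-1,k) + S(n-1,k-1)
S(4,3) = 3·S(3,3) + S(3,2)
         = 3·1 + 3
         = 3 + 3
         = 6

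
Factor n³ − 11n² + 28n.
n³ − 11n² + 28n = n(n² − 11n + 28) = n(n − 4)(n − 7).

Answer: n(n − 4)(n − 7)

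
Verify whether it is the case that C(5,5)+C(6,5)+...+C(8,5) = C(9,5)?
False

Reasoning: Hockey stick identity gives Σ = C(9,6) = 84; RHS C(9,5) = 126.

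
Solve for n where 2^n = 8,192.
13

Working:
8,192 = 1,024 × 8 = 2^10 × 2^3 = 2^13, so n = 13.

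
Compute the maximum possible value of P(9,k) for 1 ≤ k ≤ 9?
362,880

Working:
P(9,k) increases in k, so maximum at k = 9: 9! = 362,880.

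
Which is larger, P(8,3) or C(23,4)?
P(8,3)=336, C(23,4)=8,855.

Answer: C(23,4)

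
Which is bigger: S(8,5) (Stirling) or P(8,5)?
P(8,5)

Working:
S(8,5) = 5·S(7,5) + S(7,4) = 5·140 + 350 = 1,050; P(8,5) = 6,720.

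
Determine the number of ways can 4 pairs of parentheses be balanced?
14

Working:
Using the Catalan number formula: C_n = C(2n, n) / (n+1)
C_4 = C(8, 4) / (4+1)
     = 70 / 5
     = 14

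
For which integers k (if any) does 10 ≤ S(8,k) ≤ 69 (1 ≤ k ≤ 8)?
S(8,1)=1; S(8,2)=127; S(8,3)=966; S(8,4)=1,701; S(8,5)=1,050; S(8,6)=266; S(8,7)=28; S(8,8)=1. So valid k = 7.

Answer: 7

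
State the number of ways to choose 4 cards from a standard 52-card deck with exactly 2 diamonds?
13 diamonds and 39 non-diamonds: C(13,2) × C(39,2) = 78 × 741 = 57,798.
Final answer: 57,798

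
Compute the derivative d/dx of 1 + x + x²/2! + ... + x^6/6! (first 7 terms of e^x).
1 + x + x²/2! + ... + x^5/5!

Solution: Differentiating term by term gives the first 6 terms of e^x.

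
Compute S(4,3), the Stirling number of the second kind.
6

Working:
Using the Stirling recurrence: S(n,k) = k·S(n-1,k) + S(n-1,k-1)
S(4,3) = 3·S(3,3) + S(3,2)
         = 3·1 + 3
         = 3 + 3
         = 6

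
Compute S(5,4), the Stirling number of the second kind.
10

Using the Stirling recurrence: S(n,k) = k·S(n-1,k) + S(n-1,k-1)
S(5,4) = 4·S(4,4) + S(4,3)
         = 4·1 + 6
         = 4 + 6
         = 10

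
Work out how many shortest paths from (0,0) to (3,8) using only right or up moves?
165

Solution: Choose 3 rights from 11 moves: C(11,3) = 165.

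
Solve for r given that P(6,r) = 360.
4

Working:
P(6,r) = 6·5·…·(6−r+1), a product of r factors. Multiplying down from 6: 6 = 6; 6·5 = 30; 6·5·4 = 120; 6·5·4·3 = 360 ✓ (4 factors). So r = 4.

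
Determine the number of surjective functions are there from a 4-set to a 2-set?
Onto functions = 2! × S(4,2)
First compute S(4,2) via recurrence:
Using the Stirling recurrence: S(n,k) = k·S(n-1,k) + S(n-1,k-1)
S(4,2) = 2·S(3,2) + S(3,1)
         = 2·3 + 1
         = 6 + 1
         = 7
Then: 2 × 7 = 14
Final answer: 14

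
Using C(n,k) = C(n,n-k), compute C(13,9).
C(13,9) = C(13,4) = 715.

Answer: 715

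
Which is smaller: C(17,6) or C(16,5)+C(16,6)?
Equal

Explanation: By Pascal's identity: C(17,6) = C(16,5)+C(16,6) = 12,376. Equal.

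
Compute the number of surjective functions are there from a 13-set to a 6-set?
6,711,344,640
Onto functions = 6! × S(13,6)
First compute S(13,6) via recurrence:
Using the Stirling recurrence: S(n,k) = k·S(n-1,k) + S(n-1,k-1)
S(13,6) = 6·S(12,6) + S(12,5)
         = 6·1323652 + 1379400
         = 7941912 + 1379400
         = 9,321,312
Then: 720 × 9321312 = 6,711,344,640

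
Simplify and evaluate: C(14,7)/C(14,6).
8/7
C(n,k+1)/C(n,k) = (n−k)/(k+1). Here (14−6)/(6+1) = 8/7 = 8/7.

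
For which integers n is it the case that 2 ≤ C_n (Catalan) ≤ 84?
2, 3, 4, 5

Reasoning: C_1=1; C_2=2; C_3=5; C_4=14; C_5=42; C_6=132. So valid n = 2, 3, 4, 5.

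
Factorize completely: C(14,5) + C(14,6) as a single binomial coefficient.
C(15,6)

Working:
By Pascal's identity: C(14,5) + C(14,6) = C(15,6) = 5,005.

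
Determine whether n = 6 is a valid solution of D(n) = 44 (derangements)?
No

Explanation: D(6) = (6-1)·[D(5) + D(4)] = 5·[44 + 9] = 265, which does not equal 44.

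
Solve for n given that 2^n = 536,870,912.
29

Solution: 536,870,912 = 1,024 × 1,024 × 512 = 2^10 × 2^10 × 2^9 = 2^29, so n = 29.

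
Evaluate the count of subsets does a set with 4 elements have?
16

Reasoning: Each element can be included or excluded: 2^4 = 16.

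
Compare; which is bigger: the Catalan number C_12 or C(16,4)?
C_12

C_12 = C(24,12)/(12+1) = 2,704,156/13 = 208,012; C(16,4) = 1,820.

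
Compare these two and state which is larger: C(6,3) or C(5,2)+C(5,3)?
Equal

Reasoning: By Pascal's identity: C(6,3) = C(5,2)+C(5,3) = 20. Equal.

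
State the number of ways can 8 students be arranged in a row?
40,320

Arrangements of 8 distinct objects: 8! = 40,320.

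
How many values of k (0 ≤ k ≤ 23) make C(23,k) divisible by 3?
6

Explanation: Checking C(23,k) mod 3 for k = 0..23: divisible at k = 6, 7, 8, 15, 16, 17. That's 6 values.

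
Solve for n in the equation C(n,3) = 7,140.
C(n,3) = n(n−1)(n−2)/3! is increasing in n, and n(n−1)(n−2) = 3!·7,140 = 42,840 ≈ (n−1)^3 gives n ≈ 36.0. Check: C(34,3) = 5,984, C(35,3) = 6,545, C(36,3) = 7,140 ✓. So n = 36.
Final answer: 36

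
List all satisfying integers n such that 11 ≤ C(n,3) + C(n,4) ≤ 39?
5, 6

Solution: C(4,3)+C(4,4)=5; C(5,3)+C(5,4)=15; C(6,3)+C(6,4)=35; C(7,3)+C(7,4)=70. So valid n = 5, 6.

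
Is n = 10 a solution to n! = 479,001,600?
No

Working:
10! = 10·9! = 10·362,880 = 3,628,800, which does not equal 479,001,600.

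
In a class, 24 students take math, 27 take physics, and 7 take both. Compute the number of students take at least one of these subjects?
44

Reasoning: |A∪B| = |A|+|B|-|A∩B| = 24+27-7 = 44.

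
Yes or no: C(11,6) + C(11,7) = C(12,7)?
Yes

Reasoning: Pascal's identity: LHS = 462 + 330 = 792; RHS = C(12,7) = 792. Both sides agree, so the statement holds.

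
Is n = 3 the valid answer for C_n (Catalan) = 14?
C_3 = C(6,3)/(3+1) = 20/4 = 5, which does not equal 14.
Final answer: No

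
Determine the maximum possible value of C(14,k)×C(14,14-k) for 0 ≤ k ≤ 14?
11,778,624

Reasoning: C(14,k)·C(14,14-k) = C(14,k)², maximised at the centre k = 7: C(14,7)² = 11,778,624.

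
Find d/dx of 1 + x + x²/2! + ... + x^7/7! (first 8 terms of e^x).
Differentiating term by term gives the first 7 terms of e^x.

Answer: 1 + x + x²/2! + ... + x^6/6!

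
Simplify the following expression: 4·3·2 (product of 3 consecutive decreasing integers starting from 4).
This is P(4,3) = 4!/(1)! = 24.
Final answer: 24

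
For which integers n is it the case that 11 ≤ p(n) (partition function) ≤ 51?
Tabulating p(n) via p(n) = p(n−1) + p(n−2) − p(n−5) − p(n−7) + …: p(5)=7; p(6)=11; p(7)=15; p(8)=22; p(9)=30; p(10)=42; p(11)=56. So valid n = 6, 7, 8, 9, 10.

Answer: 6, 7, 8, 9, 10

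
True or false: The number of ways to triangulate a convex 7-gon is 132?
False

Triangulations of a convex 7-gon are counted by the Catalan number C_5: C_5 = C(10,5)/(5+1) = 252/6 = 42.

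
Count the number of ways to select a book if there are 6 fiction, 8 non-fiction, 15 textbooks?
29

Reasoning: By the addition principle: 6 + 8 + 15 = 29.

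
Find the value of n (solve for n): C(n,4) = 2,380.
C(n,4) = n(n−1)(n−2)(n−3)/4! is increasing in n, and n(n−1)(n−2)(n−3) = 4!·2,380 = 57,120 ≈ (n−1.5)^4 gives n ≈ 17.0. Check: C(15,4) = 1,365, C(16,4) = 1,820, C(17,4) = 2,380 ✓. So n = 17.

Answer: 17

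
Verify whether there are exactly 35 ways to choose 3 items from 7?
True
C(7,3) = 35.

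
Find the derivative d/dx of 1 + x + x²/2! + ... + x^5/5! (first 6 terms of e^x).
1 + x + x²/2! + ... + x^4/4!

Explanation: Differentiating term by term gives the first 5 terms of e^x.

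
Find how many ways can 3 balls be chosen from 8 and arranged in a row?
336

Working:
P(8,3) = 8!/(8-3)! = 336.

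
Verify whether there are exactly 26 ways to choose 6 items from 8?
C(8,6) = 28 ≠ 26.
Final answer: False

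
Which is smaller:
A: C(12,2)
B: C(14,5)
A=C(12,2)=66, B=C(14,5)=2,002.
Final answer: A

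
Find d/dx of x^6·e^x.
(6x^5 + x^6)e^x

Solution: Product rule: d/dx[x^6]·e^x + x^6·d/dx[e^x] = 6x^{5}e^x + x^6e^x.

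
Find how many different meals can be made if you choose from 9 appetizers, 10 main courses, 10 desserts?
900

Reasoning: By the multiplication principle: 9 × 10 × 10 = 900.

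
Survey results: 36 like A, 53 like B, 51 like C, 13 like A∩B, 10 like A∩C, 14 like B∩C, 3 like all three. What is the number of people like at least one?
106

Solution: |A∪B∪C| = 36+53+51-13-10-14+3 = 106.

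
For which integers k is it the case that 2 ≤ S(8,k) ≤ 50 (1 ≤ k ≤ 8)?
7

Solution: S(8,1)=1; S(8,2)=127; S(8,3)=966; S(8,4)=1,701; S(8,5)=1,050; S(8,6)=266; S(8,7)=28; S(8,8)=1. So valid k = 7.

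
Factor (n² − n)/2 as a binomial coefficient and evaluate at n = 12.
C(n,2); C(12,2) = 66

Reasoning: (n² − n)/2 = n(n−1)/2 = C(n,2). At n = 12: C(12,2) = 66.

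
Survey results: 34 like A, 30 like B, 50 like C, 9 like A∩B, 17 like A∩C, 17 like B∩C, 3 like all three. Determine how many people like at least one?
|A∪B∪C| = 34+30+50-9-17-17+3 = 74.

Answer: 74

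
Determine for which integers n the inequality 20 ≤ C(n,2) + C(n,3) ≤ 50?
5, 6

Reasoning: C(4,2)+C(4,3)=10; C(5,2)+C(5,3)=20; C(6,2)+C(6,3)=35; C(7,2)+C(7,3)=56. So valid n = 5, 6.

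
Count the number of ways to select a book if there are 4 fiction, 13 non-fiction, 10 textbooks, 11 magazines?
38

Working:
By the addition principle: 4 + 13 + 10 + 11 = 38.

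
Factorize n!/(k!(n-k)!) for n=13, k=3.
C(13,3) = 286

This is the binomial coefficient C(13,3) = 286.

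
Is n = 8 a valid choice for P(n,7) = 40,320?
Yes

P(8,7) = 8·7·6·5·4·3·2 = 40,320, which equals 40,320.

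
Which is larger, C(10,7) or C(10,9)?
C(10,7)

Solution: C(10,7)=120, C(10,9)=10.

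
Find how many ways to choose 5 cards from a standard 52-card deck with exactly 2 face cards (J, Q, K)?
12 face cards and 40 non-face cards: C(12,2) × C(40,3) = 66 × 9,880 = 652,080.
Final answer: 652,080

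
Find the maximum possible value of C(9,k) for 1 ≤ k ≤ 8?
126

Explanation: C(9,k) is maximised at the centre of the row: C(9,4) = 126.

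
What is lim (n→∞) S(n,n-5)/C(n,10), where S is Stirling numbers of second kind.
945

Working:
The leading term of S(n,n-5) as a polynomial in n is (9)!!·C(n,10), so the ratio → (9)!! = 945.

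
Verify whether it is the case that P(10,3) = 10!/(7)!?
Permutation formula P(n,k) = n!/(n-k)!: 10!/7! = 3,628,800/5,040 = 720 = P(10,3). The statement holds.
Final answer: True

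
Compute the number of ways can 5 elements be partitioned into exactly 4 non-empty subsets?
10

Solution: This equals S(5,4), the Stirling number of the 2nd kind.
Using the Stirling recurrence: S(n,k) = k·S(n-1,k) + S(n-1,k-1)
S(5,4) = 4·S(4,4) + S(4,3)
         = 4·1 + 6
         = 4 + 6
         = 10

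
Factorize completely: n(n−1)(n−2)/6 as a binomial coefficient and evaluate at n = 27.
C(n,3); C(27,3) = 2,925

Working:
n(n−1)(n−2)/6 = n!/(3!(n−3)!) = C(n,3). At n = 27: C(27,3) = 2,925.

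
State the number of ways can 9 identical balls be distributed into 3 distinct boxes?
55

Reasoning: C(9+3-1, 3-1) = C(11, 2) = 55.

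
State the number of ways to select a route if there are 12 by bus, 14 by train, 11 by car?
37
By the addition principle: 12 + 14 + 11 = 37.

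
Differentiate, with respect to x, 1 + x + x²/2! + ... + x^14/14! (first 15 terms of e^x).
Differentiating term by term gives the first 14 terms of e^x.
Final answer: 1 + x + x²/2! + ... + x^13/13!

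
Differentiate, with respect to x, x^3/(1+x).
(3x^2(1+x) - x^3)/(1+x)²
Quotient rule: [3x^{2}(1+x) - x^3]/(1+x)².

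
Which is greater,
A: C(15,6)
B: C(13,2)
A

Working:
A=C(15,6)=5,005, B=C(13,2)=78.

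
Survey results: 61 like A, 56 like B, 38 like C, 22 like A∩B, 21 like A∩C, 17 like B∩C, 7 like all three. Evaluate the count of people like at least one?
102

Solution: |A∪B∪C| = 61+56+38-22-21-17+7 = 102.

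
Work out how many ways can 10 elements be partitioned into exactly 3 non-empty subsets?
9,330

This equals S(10,3), the Stirling number of the 2nd kind.
Using the Stirling recurrence: S(n,k) = k·S(n-1,k) + S(n-1,k-1)
S(10,3) = 3·S(9,3) + S(9,2)
         = 3·3025 + 255
         = 9075 + 255
         = 9,330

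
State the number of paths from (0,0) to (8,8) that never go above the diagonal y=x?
1,430

Solution: Counted by the Catalan number C_8: C_8 = C(16,8)/(8+1) = 12,870/9 = 1,430.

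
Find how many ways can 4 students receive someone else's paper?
9

Explanation: Using D(n) = (n-1)[D(n-1) + D(n-2)]:
D(4) = (4-1) × [D(3) + D(2)]
      = 3 × [2 + 1]
      = 3 × 3
      = 9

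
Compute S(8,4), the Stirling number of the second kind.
1,701
Using the Stirling recurrence: S(n,k) = k·S(n-1,k) + S(n-1,k-1)
S(8,4) = 4·S(7,4) + S(7,3)
         = 4·350 + 301
         = 1400 + 301
         = 1,701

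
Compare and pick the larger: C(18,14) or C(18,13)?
C(18,13)
C(18,14)=3,060, C(18,13)=8,568.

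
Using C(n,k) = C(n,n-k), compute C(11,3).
165

C(11,3) = C(11,8) = 165.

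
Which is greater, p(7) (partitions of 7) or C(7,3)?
C(7,3)
Pentagonal recurrence p(n) = p(n−1) + p(n−2) − p(n−5) − p(n−7) + …: p(7) = p(6) + p(5) − p(2) − p(0) = 11 + 7 − 2 − 1 = 15; C(7,3) = 35.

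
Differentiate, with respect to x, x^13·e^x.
(13x^12 + x^13)e^x

Explanation: Product rule: d/dx[x^13]·e^x + x^13·d/dx[e^x] = 13x^{12}e^x + x^13e^x.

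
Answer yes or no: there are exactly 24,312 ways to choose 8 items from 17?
No
C(17,8) = 24,310 ≠ 24312.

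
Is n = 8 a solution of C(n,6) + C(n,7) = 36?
Yes

Reasoning: C(8,6) + C(8,7) = 28 + 8 = 36, which equals 36.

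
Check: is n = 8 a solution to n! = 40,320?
Yes

Solution: 8! = 8·7! = 8·5,040 = 40,320, which equals 40,320.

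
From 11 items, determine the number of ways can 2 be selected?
C(11,2) = 11! / (2! × (11-2)!)
         = 11! / (2! × 9!)
         = 55
Final answer: 55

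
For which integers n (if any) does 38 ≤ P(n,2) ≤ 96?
P(6,2)=30; P(7,2)=42; P(8,2)=56; P(9,2)=72; P(10,2)=90; P(11,2)=110. So valid n = 7, 8, 9, 10.

Answer: 7, 8, 9, 10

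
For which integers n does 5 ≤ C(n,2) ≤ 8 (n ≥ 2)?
C(3,2)=3; C(4,2)=6; C(5,2)=10. So valid n = 4.

Answer: 4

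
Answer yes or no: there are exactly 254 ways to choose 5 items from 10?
No

Working:
C(10,5) = 252 ≠ 254.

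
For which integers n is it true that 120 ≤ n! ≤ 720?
5, 6

Solution: n! is strictly increasing; 5! = 120 and 6! = 720, so valid n = 5, 6.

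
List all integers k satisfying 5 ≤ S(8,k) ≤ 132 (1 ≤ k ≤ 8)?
2, 7
S(8,1)=1; S(8,2)=127; S(8,3)=966; S(8,4)=1,701; S(8,5)=1,050; S(8,6)=266; S(8,7)=28; S(8,8)=1. So valid k = 2, 7.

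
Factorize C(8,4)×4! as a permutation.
C(8,4)×4! = [8!/(4!(4)!)]×4! = 8!/(4)! = P(8,4) = 1,680.

Answer: P(8,4)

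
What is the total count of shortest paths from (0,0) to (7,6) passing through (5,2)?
315

To (5,2): C(7,5)=21. From there: C(6,2)=15. Total: 315.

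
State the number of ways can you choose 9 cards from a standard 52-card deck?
3,679,075,400

Working:
C(52,9) = 3,679,075,400.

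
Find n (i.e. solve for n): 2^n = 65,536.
16

Solution: 65,536 = 1,024 × 64 = 2^10 × 2^6 = 2^16, so n = 16.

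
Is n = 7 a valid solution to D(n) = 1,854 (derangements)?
Yes

Working:
D(7) = (7-1)·[D(6) + D(5)] = 6·[265 + 44] = 1,854, which equals 1,854.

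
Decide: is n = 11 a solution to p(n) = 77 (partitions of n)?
Pentagonal recurrence p(n) = p(n−1) + p(n−2) − p(n−5) − p(n−7) + …: p(11) = p(10) + p(9) − p(6) − p(4) = 42 + 30 − 11 − 5 = 56, which does not equal 77.

Answer: No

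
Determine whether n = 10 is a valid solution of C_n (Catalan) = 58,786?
No

Solution: C_10 = C(20,10)/(10+1) = 184,756/11 = 16,796, which does not equal 58,786.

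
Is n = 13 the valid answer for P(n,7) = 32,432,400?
No

Solution: P(13,7) = 13·12·11·10·9·8·7 = 8,648,640, which does not equal 32,432,400.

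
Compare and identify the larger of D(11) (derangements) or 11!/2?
11!/2
D(11) = (11-1)·[D(10) + D(9)] = 10·[1,334,961 + 133,496] = 14,684,570; 11!/2 = 39,916,800/2 = 19,958,400.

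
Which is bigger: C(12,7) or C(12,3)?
C(12,7)

C(12,7)=792, C(12,3)=220.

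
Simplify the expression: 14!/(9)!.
240,240

This equals 14×13×...×10 = 240,240.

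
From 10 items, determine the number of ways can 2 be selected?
C(10,2) = 10! / (2! × (10-2)!)
         = 10! / (2! × 8!)
         = 45

Answer: 45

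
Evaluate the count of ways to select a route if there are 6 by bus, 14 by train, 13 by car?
33

Working:
By the addition principle: 6 + 14 + 13 = 33.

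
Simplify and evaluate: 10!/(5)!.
30,240

Working:
This equals 10×9×...×6 = 30,240.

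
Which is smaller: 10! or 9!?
10!=3,628,800, 9!=362,880. 10! > 9!.
Final answer: 9!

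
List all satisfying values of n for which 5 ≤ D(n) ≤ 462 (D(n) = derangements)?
4, 5, 6

Explanation: Using D(n) = (n−1)[D(n−1) + D(n−2)] with D(1)=0, D(2)=1: D(3)=2; D(4)=9; D(5)=44; D(6)=265; D(7)=1,854. So valid n = 4, 5, 6.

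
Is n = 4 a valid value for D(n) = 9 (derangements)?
Yes

Explanation: D(4) = (4-1)·[D(3) + D(2)] = 3·[2 + 1] = 9, which equals 9.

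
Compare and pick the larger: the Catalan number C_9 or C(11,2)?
C_9 = C(18,9)/(9+1) = 48,620/10 = 4,862; C(11,2) = 55.
Final answer: C_9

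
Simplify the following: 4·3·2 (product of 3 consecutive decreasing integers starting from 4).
24

Solution: This is P(4,3) = 4!/(1)! = 24.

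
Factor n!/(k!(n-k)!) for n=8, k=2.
C(8,2) = 28

Solution: This is the binomial coefficient C(8,2) = 28.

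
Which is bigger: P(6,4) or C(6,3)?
P(6,4)=360, C(6,3)=20.

Answer: P(6,4)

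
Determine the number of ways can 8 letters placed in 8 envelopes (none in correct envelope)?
14,833

Working:
Using D(n) = (n-1)[D(n-1) + D(n-2)]:
D(8) = (8-1) × [D(7) + D(6)]
      = 7 × [1854 + 265]
      = 7 × 2119
      = 14,833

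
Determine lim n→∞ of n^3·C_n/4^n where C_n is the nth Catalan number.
∞

Solution: C_n ~ 4^n/(n^(3/2)√π), so n^3·C_n/4^n ~ n^(3 − 3/2)/√π → ∞.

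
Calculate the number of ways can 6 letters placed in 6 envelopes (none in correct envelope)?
265

Working:
Using D(n) = (n-1)[D(n-1) + D(n-2)]:
D(6) = (6-1) × [D(5) + D(4)]
      = 5 × [44 + 9]
      = 5 × 53
      = 265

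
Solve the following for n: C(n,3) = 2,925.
C(n,3) = n(n−1)(n−2)/3! is increasing in n, and n(n−1)(n−2) = 3!·2,925 = 17,550 ≈ (n−1)^3 gives n ≈ 27.0. Check: C(25,3) = 2,300, C(26,3) = 2,600, C(27,3) = 2,925 ✓. So n = 27.

Answer: 27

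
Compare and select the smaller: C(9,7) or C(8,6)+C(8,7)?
Equal

Solution: By Pascal's identity: C(9,7) = C(8,6)+C(8,7) = 36. Equal.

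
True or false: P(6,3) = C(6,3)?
False

Working:
P(6,3) = 120 and C(6,3) = 20; P(n,r) = r! × C(n,r) so P > C whenever r ≥ 2.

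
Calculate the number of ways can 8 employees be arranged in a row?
40,320

Solution: Arrangements of 8 distinct objects: 8! = 40,320.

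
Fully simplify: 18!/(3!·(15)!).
This is C(18,3) = 816.
Final answer: 816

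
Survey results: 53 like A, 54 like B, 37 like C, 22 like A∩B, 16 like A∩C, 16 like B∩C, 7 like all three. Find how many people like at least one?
|A∪B∪C| = 53+54+37-22-16-16+7 = 97.

Answer: 97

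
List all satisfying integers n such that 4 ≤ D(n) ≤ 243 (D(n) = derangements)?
4, 5

Reasoning: Using D(n) = (n−1)[D(n−1) + D(n−2)] with D(1)=0, D(2)=1: D(3)=2; D(4)=9; D(5)=44; D(6)=265. So valid n = 4, 5.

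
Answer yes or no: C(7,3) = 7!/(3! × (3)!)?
No
The correct denominator is 3!×4!, giving C(7,3) = 35; the stated RHS is 7!/(3!×3!) = 140 ≠ 35, so the statement does not hold.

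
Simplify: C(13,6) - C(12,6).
C(13,6) - C(12,6) = C(12,5) = 792.
Final answer: 792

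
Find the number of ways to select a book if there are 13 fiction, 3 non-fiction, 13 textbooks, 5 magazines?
34

By the addition principle: 13 + 3 + 13 + 5 = 34.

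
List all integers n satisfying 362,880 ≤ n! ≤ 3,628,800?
9, 10
n! is strictly increasing; 9! = 362,880 and 10! = 3,628,800, so valid n = 9, 10.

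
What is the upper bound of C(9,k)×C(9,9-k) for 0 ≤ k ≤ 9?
15,876
C(9,k)·C(9,9-k) = C(9,k)², maximised at the centre k = 4: C(9,4)² = 15,876.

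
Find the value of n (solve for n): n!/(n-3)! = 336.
8

Reasoning: n!/(n-3)! = n×(n-1)×(n-2), a product of 3 consecutive integers ≈ (n−1)^3. 336^(1/3) + 1 ≈ 8.0; check n = 8: 8×7×6 = 336 ✓. So n = 8.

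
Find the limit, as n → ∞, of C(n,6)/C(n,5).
∞

Reasoning: C(n,6)/C(n,5) = (n-5)/6 → ∞ as n → ∞.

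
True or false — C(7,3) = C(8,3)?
False

Working:
LHS = C(7,3) = 35; RHS = C(8,3) = 56. 35 ≠ 56, so the statement does not hold.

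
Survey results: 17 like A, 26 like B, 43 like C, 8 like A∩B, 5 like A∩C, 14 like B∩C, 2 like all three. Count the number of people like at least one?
|A∪B∪C| = 17+26+43-8-5-14+2 = 61.

Answer: 61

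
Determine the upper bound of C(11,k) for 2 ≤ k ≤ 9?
462

Working:
C(11,k) is maximised at the centre of the row: C(11,5) = 462.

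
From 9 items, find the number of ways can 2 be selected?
36

Solution: C(9,2) = 9! / (2! × (9-2)!)
         = 9! / (2! × 7!)
         = 36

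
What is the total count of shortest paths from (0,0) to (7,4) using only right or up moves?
330

Working:
Choose 7 rights from 11 moves: C(11,7) = 330.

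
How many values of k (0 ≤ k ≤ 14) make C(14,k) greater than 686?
7

Solution: Row 14 is unimodal and symmetric about k=14/2. C(14,3)=364 ≤ 686; C(14,4)=1,001 > 686; by symmetry C(14,k) > 686 for k = 4..10. That's 10 - 4 + 1 = 7 values.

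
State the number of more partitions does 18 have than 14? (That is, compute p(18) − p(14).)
250

Explanation: Pentagonal recurrence p(n) = p(n−1) + p(n−2) − p(n−5) − p(n−7) + …: p(18) = p(17) + p(16) − p(13) − p(11) + p(6) + p(3) = 297 + 231 − 101 − 56 + 11 + 3 = 385.
p(14) = p(13) + p(12) − p(9) − p(7) + p(2) = 101 + 77 − 30 − 15 + 2 = 135.
Difference = 385 − 135 = 250.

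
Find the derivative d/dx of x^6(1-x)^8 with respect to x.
6x^5(1-x)^8 - 8x^6(1-x)^7

Working:
Product rule: 6x^{5}(1-x)^{8} + x^6·(-8)(1-x)^{7}.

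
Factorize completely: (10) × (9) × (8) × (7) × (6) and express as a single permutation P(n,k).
P(10,5) = 10!/(5)!
Product of 5 consecutive descending integers starting at 10: P(10,5) = 10!/5! = 30,240.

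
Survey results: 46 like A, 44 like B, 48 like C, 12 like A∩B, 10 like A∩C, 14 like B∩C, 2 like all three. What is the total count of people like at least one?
104

Reasoning: |A∪B∪C| = 46+44+48-12-10-14+2 = 104.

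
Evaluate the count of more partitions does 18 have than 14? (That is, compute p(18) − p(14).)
250

Pentagonal recurrence p(n) = p(n−1) + p(n−2) − p(n−5) − p(n−7) + …: p(18) = p(17) + p(16) − p(13) − p(11) + p(6) + p(3) = 297 + 231 − 101 − 56 + 11 + 3 = 385.
p(14) = p(13) + p(12) − p(9) − p(7) + p(2) = 101 + 77 − 30 − 15 + 2 = 135.
Difference = 385 − 135 = 250.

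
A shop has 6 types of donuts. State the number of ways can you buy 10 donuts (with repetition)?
3,003

Reasoning: Stars and bars: C(10+6-1, 10) = C(15, 10) = 3,003.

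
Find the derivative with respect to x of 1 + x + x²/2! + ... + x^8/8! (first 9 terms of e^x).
1 + x + x²/2! + ... + x^7/7!

Differentiating term by term gives the first 8 terms of e^x.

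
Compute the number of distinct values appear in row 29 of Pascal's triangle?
15

Row 29 has entries C(29,0)..C(29,29); by symmetry C(29,k)=C(29,29-k), giving 15 distinct values.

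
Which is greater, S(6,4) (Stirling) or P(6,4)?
P(6,4)

Reasoning: S(6,4) = 4·S(5,4) + S(5,3) = 4·10 + 25 = 65; P(6,4) = 360.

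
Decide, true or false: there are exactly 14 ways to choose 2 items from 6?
False
C(6,2) = 15 ≠ 14.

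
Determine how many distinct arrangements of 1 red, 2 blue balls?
3

Explanation: Multinomial: 3!/(1! × 2!) = 3.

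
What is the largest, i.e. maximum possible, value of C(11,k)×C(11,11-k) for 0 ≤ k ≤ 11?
213,444

Explanation: C(11,k)·C(11,11-k) = C(11,k)², maximised at the centre k = 5: C(11,5)² = 213,444.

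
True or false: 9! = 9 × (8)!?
True

Reasoning: By definition n! = n × (n-1)!, so 9! = 9 × 8!.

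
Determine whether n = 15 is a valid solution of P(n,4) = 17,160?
No

P(15,4) = 15·14·13·12 = 32,760, which does not equal 17,160.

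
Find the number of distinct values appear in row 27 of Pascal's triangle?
14

Working:
Row 27 has entries C(27,0)..C(27,27); by symmetry C(27,k)=C(27,27-k), giving 14 distinct values.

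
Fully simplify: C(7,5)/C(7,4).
3/5

Reasoning: C(n,k+1)/C(n,k) = (n−k)/(k+1). Here (7−4)/(4+1) = 3/5 = 3/5.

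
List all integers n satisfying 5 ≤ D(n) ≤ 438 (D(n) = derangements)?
4, 5, 6
Using D(n) = (n−1)[D(n−1) + D(n−2)] with D(1)=0, D(2)=1: D(3)=2; D(4)=9; D(5)=44; D(6)=265; D(7)=1,854. So valid n = 4, 5, 6.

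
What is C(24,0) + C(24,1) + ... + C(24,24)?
16,777,216

Reasoning: Sum of binomial coefficients = 2^24 = 16,777,216.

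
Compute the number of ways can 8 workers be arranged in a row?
Arrangements of 8 distinct objects: 8! = 40,320.

Answer: 40,320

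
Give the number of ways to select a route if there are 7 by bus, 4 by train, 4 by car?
15

Working:
By the addition principle: 7 + 4 + 4 = 15.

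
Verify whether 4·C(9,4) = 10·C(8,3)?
False

Solution: Absorption identity k·C(n,k) = n·C(n-1,k-1). LHS = 4·126 = 504; RHS = 10·56 = 560.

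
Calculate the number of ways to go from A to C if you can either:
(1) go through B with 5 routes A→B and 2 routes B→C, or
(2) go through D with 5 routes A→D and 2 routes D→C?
20

Route via B: 5×2=10. Route via D: 5×2=10. Total: 20.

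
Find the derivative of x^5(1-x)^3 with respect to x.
5x^4(1-x)^3 - 3x^5(1-x)^2

Explanation: Product rule: 5x^{4}(1-x)^{3} + x^5·(-3)(1-x)^{2}.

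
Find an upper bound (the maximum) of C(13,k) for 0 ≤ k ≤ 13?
Maximum at k = 6 or k = 7: C(13,6) = 1,716.
Final answer: 1,716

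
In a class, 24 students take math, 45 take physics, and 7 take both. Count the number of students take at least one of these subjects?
|A∪B| = |A|+|B|-|A∩B| = 24+45-7 = 62.
Final answer: 62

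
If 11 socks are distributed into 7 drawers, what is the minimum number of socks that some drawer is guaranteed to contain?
2

Reasoning: Pigeonhole: ⌈11/7⌉ = 2.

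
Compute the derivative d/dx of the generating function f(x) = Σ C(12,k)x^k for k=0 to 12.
Σ k·C(12,k)x^(k-1) for k=1 to 12

Explanation: Term-by-term differentiation gives Σ k·C(12,k)x^{k-1} for k=1 to 12.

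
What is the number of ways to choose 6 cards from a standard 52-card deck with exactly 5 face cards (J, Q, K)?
12 face cards and 40 non-face cards: C(12,5) × C(40,1) = 792 × 40 = 31,680.
Final answer: 31,680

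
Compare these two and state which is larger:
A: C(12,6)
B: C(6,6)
A=C(12,6)=924, B=C(6,6)=1.
Final answer: A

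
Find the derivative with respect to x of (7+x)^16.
Using the power rule: d/dx (7+x)^16 = 16(7+x)^{15}.
Final answer: 16(7+x)^15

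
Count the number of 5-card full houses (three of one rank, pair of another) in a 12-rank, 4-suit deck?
3,168

Working:
Triple rank: 12. Triple suits: C(4,3)=4. Pair rank: 11. Pair suits: C(4,2)=6. Total: 3,168.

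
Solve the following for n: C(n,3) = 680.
C(n,3) = n(n−1)(n−2)/3! is increasing in n, and n(n−1)(n−2) = 3!·680 = 4,080 ≈ (n−1)^3 gives n ≈ 17.0. Check: C(15,3) = 455, C(16,3) = 560, C(17,3) = 680 ✓. So n = 17.
Final answer: 17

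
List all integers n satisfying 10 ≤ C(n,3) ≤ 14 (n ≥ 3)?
5

C(4,3)=4; C(5,3)=10; C(6,3)=20. So valid n = 5.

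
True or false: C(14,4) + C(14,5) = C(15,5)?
Pascal's identity C(n,k) + C(n,k+1) = C(n+1,k+1): 1,001 + 2,002 = 3,003 = C(15,5).

Answer: True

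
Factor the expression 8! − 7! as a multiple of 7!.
8! − 7! = 8·7! − 7! = (8 − 1)·7! = 7 × 7! = 35,280.
Final answer: 7 × 7! = 35,280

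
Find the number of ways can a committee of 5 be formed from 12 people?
792

Reasoning: C(12,5) = 12! / (5! × (12-5)!)
         = 12! / (5! × 7!)
         = 792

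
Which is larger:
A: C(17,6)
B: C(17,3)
A=C(17,6)=12,376, B=C(17,3)=680.
Final answer: A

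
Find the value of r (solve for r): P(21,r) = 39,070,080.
6

Solution: P(21,r) = 21·20·…·(21−r+1), a product of r factors. Multiplying down from 21: 21 = 21; 21·20 = 420; 21·20·19 = 7,980; 21·20·19·18 = 143,640; 21·20·19·18·17 = 2,441,880; 21·20·19·18·17·16 = 39,070,080 ✓ (6 factors). So r = 6.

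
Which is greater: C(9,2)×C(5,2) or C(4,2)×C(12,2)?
C(4,2)×C(12,2)

Explanation: C(9,2)×C(5,2)=360, C(4,2)×C(12,2)=396.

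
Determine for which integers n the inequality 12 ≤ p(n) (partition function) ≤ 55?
Tabulating p(n) via p(n) = p(n−1) + p(n−2) − p(n−5) − p(n−7) + …: p(6)=11; p(7)=15; p(8)=22; p(9)=30; p(10)=42; p(11)=56. So valid n = 7, 8, 9, 10.

Answer: 7, 8, 9, 10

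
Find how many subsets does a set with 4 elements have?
Each element can be included or excluded: 2^4 = 16.

Answer: 16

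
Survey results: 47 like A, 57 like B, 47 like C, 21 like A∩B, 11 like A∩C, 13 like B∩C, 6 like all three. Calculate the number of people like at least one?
|A∪B∪C| = 47+57+47-21-11-13+6 = 112.
Final answer: 112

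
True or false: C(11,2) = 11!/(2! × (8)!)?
False

Reasoning: The correct denominator is 2!×9!, giving C(11,2) = 55; the stated RHS is 11!/(2!×8!) = 495 ≠ 55, so the statement does not hold.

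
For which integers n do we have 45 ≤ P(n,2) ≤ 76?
8, 9

Reasoning: P(7,2)=42; P(8,2)=56; P(9,2)=72; P(10,2)=90. So valid n = 8, 9.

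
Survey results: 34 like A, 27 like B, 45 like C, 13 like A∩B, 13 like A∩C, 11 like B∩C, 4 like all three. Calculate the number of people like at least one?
73

Explanation: |A∪B∪C| = 34+27+45-13-13-11+4 = 73.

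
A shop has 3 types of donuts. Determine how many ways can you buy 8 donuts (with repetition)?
45

Working:
Stars and bars: C(8+3-1, 8) = C(10, 8) = 45.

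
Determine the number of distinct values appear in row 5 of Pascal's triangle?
3

Reasoning: Row 5 has entries C(5,0)..C(5,5); by symmetry C(5,k)=C(5,5-k), giving 3 distinct values.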